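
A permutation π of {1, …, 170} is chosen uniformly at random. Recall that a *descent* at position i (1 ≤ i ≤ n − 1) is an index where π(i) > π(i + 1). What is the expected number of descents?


Write X = Σ X_I over i = 1, …, 169, with X_I the indicator of one descent.
There are 169 indicators.
For each fixed i, the pair (π(i), π(i+1)) is a uniformly random ordered pair of distinct values from {1, …, 170}; by symmetry P[π(i) > π(i+1)] = 1/2.
By linearity: E[X] = 169 · (1/2) = (170 − 1) · (1/2) = 169/2 ≈ 84.5000.

E[X] = 169/2 = 84.5000.


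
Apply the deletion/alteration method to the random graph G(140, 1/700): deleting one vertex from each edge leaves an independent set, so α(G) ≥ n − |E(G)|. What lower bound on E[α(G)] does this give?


E[|E(G)|] = C(140, 2)·p = 9730 · (1/700) = 139/10.
E[α(G)] ≥ n − E[|E(G)|] = 140 − 139/10 = 1261/10.
Numerically: ≈ 126.100000.
(This is only a lower bound; the true E[α(G)] may be larger.)

E[α(G)] ≥ 1261/10 ≈ 126.100000.


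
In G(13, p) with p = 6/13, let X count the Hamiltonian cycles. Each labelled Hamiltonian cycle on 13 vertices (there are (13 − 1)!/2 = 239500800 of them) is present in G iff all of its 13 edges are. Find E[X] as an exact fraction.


K_13 has (13 − 1)!/2 = 239500800 labelled Hamiltonian cycles.
For each such Hamiltonian cycle H, let X_H = 1 if all 13 edges of H are present in G. Then P[X_H = 1] = p^{13} = (6/13)^{13} = 13060694016/302875106592253.
By linearity of expectation: E[X] = Σ_H E[X_H] = 239500800 · p^{13} = 239500800 · 13060694016/302875106592253 = 3128046665387212800/302875106592253.
Numerically: E[X] ≈ 10327.8.

E[X] = 239500800 · (6/13)^{13} = 3128046665387212800/302875106592253 ≈ 10327.8.


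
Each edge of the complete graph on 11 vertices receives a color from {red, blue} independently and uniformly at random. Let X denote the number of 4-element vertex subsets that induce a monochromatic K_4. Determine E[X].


Let X = Σ_S X_S over the C(11, 4) = 330 subsets S of size 4, where X_S = 1 if the K_4 on S is monochromatic.
For a fixed S, the K_4 on S has C(4, 2) = 6 edges. P[all 6 edges red] = (1/2)^6, and likewise for blue, so P[monochromatic] = 2·(1/2)^6 = 2^{1 − 6} = 1/32.
By linearity of expectation: E[X] = C(11, 4) · 2^{1 − 6} = 330 · 1/32 = 165/16.
Numerically: E[X] ≈ 10.31250.

E[X] = C(11,4)·2^(1−C(4,2)) = 165/16 ≈ 10.31250.


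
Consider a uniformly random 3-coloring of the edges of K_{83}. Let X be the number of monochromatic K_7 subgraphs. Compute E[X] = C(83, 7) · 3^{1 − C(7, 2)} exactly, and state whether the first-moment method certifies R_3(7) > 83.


E[X] = C(83, 7) · 3^{1 − 21} = 4151918628 · 3^{−20} = 4151918628/3486784401.
As a reduced fraction: E[X] = 153774764/129140163 ≈ 1.1908.
Is E[X] < 1? NO.
Since E[X] ≥ 1, the first-moment bound is inconclusive at n = 83; it does NOT by itself certify R_3(7) > 83.

E[X] = 153774764/129140163 ≈ 1.1908; E[X] ≥ 1; first-moment method inconclusive here.


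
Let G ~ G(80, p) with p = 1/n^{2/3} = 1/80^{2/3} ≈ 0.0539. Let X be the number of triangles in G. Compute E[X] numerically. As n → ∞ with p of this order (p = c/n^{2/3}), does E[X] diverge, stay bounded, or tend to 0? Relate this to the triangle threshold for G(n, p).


Number of potential triangles: C(80, 3) = 82160.
Each occurs with probability p³ ≈ (0.0539)³ ≈ 1.56250e-04.
By linearity: E[X] = C(80, 3)·p³ ≈ 82160 · 1.56250e-04 ≈ 12.838.
Since α = 2/3 < 1, p = c/n^{2/3} ≫ 1/n is above the triangle threshold p ~ 1/n. Asymptotically E[X] ~ (c³/6)·n^{3(1−α)} = (1³/6)·n^{1} → ∞; triangles are abundant w.h.p.

E[X] ≈ 12.838; in regime p = Θ(1/n^{2/3}) E[X] diverges (above the triangle threshold p ~ 1/n).


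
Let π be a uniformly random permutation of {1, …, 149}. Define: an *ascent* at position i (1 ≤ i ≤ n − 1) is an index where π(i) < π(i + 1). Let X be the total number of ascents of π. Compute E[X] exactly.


Write X = Σ X_I over i = 1, …, 148, with X_I the indicator of one ascent.
There are 148 indicators.
For each fixed i, the pair (π(i), π(i+1)) is a uniformly random ordered pair of distinct values from {1, …, 149}; by symmetry P[π(i) < π(i+1)] = 1/2.
By linearity: E[X] = 148 · (1/2) = (149 − 1) · (1/2) = 74 ≈ 74.000000.

E[X] = 74 = 74.000000.


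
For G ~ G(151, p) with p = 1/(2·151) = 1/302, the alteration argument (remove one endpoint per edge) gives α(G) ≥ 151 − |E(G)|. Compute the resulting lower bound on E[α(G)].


E[|E(G)|] = C(151, 2)·p = 11325 · (1/302) = 75/2.
E[α(G)] ≥ n − E[|E(G)|] = 151 − 75/2 = 227/2.
Numerically: ≈ 113.500.
(This is only a lower bound; the true E[α(G)] may be larger.)

E[α(G)] ≥ 227/2 ≈ 113.500.


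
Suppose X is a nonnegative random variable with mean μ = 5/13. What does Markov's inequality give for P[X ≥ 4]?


μ = E[X] = 5/13, a = 4.
Markov: P[X ≥ 4] ≤ μ/a = (5/13)/4 = 5/52.
Numerically: ≈ 0.096154.
(Since a = 4 > μ = 0.384615, the bound 5/52 is < 1 and informative.)

P[X ≥ 4] ≤ 5/52 ≈ 0.096154.


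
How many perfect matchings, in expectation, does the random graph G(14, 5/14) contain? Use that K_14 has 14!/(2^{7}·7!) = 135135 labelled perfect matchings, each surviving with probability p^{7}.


K_14 has 14!/(2^{7}·7!) = 135135 labelled perfect matchings.
For each such perfect matching H, let X_H = 1 if all 7 edges of H are present in G. Then P[X_H = 1] = p^{7} = (5/14)^{7} = 78125/105413504.
By linearity: E[X] = Σ_H E[X_H] = 135135 · p^{7} = 135135 · 78125/105413504 = 1508203125/15059072.
Numerically: E[X] ≈ 100.152.

E[X] = 135135 · (5/14)^{7} = 1508203125/15059072 ≈ 100.152.


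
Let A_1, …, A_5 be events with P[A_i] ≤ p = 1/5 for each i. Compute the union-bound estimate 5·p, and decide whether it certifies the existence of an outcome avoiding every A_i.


Union bound: P[∪_{i=1}^{5} A_i] ≤ Σ_i P[A_i] ≤ 5·p = 5·(1/5) = 1.
Numerically: 1 ≈ 1.000000.
Is 1 < 1? NO.
Since the bound 1 is ≥ 1, the union bound is uninformative here; it does NOT by itself certify existence.

5·p = 1 ≈ 1.000000; existence NOT certified by the union bound.


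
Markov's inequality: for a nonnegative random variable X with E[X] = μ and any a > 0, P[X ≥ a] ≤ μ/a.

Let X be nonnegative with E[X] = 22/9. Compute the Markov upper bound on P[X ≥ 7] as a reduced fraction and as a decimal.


μ = E[X] = 22/9, a = 7.
Markov: P[X ≥ 7] ≤ μ/a = (22/9)/7 = 22/63.
Numerically: ≈ 0.349.
(Since a = 7 > μ = 2.444, the bound 22/63 is < 1 and informative.)

P[X ≥ 7] ≤ 22/63 ≈ 0.349.


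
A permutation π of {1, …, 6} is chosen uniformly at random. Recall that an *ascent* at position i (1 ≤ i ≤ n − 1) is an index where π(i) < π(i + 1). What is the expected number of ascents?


Write X = Σ X_I over i = 1, …, 5, with X_I the indicator of one ascent.
There are 5 indicators.
For each fixed i, the pair (π(i), π(i+1)) is a uniformly random ordered pair of distinct values from {1, …, 6}; by symmetry P[π(i) < π(i+1)] = 1/2.
By linearity: E[X] = 5 · (1/2) = (6 − 1) · (1/2) = 5/2 ≈ 2.50000.

E[X] = 5/2 = 2.50000.


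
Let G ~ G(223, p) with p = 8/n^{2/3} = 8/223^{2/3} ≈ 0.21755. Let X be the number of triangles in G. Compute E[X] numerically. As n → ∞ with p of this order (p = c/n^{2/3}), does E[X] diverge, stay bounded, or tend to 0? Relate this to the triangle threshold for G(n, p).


Number of potential triangles: C(223, 3) = 1823471.
Each occurs with probability p³ ≈ (0.21755)³ ≈ 1.0295803e-02.
By linearity: E[X] = C(223, 3)·p³ ≈ 1823471 · 1.0295803e-02 ≈ 18774.09865.
Since α = 2/3 < 1, p = c/n^{2/3} ≫ 1/n is above the triangle threshold p ~ 1/n. Asymptotically E[X] ~ (c³/6)·n^{3(1−α)} = (8³/6)·n^{1} → ∞; triangles are abundant w.h.p.

E[X] ≈ 18774.09865; in regime p = Θ(1/n^{2/3}) E[X] diverges (above the triangle threshold p ~ 1/n).


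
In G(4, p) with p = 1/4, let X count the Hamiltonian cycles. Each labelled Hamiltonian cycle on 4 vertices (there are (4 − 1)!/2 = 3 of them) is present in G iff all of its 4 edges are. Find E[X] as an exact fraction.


K_4 has (4 − 1)!/2 = 3 labelled Hamiltonian cycles.
For each such Hamiltonian cycle H, let X_H = 1 if all 4 edges of H are present in G. Then P[X_H = 1] = p^{4} = (1/4)^{4} = 1/256.
Summing the indicators: E[X] = Σ_H E[X_H] = 3 · p^{4} = 3 · 1/256 = 3/256.
Numerically: E[X] ≈ 0.0117.

E[X] = 3 · (1/4)^{4} = 3/256 ≈ 0.0117.


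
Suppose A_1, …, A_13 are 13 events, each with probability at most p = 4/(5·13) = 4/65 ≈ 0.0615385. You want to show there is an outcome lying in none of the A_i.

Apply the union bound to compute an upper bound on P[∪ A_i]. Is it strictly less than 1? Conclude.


Union bound: P[∪_{i=1}^{13} A_i] ≤ Σ_i P[A_i] ≤ 13·p = 13·(4/65) = 4/5.
Numerically: 4/5 ≈ 0.8000000.
Is 4/5 < 1? YES.
Since P[∪ A_i] ≤ 4/5 < 1, the complement has P[∩ A_i^c] ≥ 1 − 4/5 = 1/5 > 0, so some outcome avoids every A_i.

13·p = 4/5 ≈ 0.8000000; existence CERTIFIED by the union bound.


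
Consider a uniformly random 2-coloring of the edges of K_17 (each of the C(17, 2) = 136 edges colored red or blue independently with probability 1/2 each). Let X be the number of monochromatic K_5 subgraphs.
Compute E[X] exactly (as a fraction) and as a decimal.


Let X = Σ_S X_S over the C(17, 5) = 6188 subsets S of size 5, where X_S = 1 if the K_5 on S is monochromatic.
For a fixed S, the K_5 on S has C(5, 2) = 10 edges. P[all 10 edges red] = (1/2)^10, and likewise for blue, so P[monochromatic] = 2·(1/2)^10 = 2^{1 − 10} = 1/512.
By linearity: E[X] = C(17, 5) · 2^{1 − 10} = 6188 · 1/512 = 1547/128.
Numerically: E[X] ≈ 12.08594.

E[X] = C(17,5)·2^(1−C(5,2)) = 1547/128 ≈ 12.08594.


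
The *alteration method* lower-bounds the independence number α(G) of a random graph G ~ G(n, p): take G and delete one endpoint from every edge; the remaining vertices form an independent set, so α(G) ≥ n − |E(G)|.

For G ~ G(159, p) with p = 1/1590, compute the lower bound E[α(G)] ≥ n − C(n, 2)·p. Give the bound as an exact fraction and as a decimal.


E[|E(G)|] = C(159, 2)·p = 12561 · (1/1590) = 79/10.
E[α(G)] ≥ n − E[|E(G)|] = 159 − 79/10 = 1511/10.
Numerically: ≈ 151.100.
(This is only a lower bound; the true E[α(G)] may be larger.)

E[α(G)] ≥ 1511/10 ≈ 151.100.


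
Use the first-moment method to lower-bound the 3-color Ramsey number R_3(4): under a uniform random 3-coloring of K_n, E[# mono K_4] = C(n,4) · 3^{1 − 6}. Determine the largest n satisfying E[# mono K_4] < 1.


We need C(n, 4) · 3^{1 − 6} < 1, i.e. C(n, 4) < 3^{6 − 1} = 243.
Check values of n near the boundary:
  n = 7: C(7, 4) = 35; 35 < 243? YES
  n = 8: C(8, 4) = 70; 70 < 243? YES
  n = 9: C(9, 4) = 126; 126 < 243? YES
  n = 10: C(10, 4) = 210; 210 < 243? YES
  n = 11: C(11, 4) = 330; 330 < 243? NO
The largest n with C(n, 4) < 243 is n = 10 (where E[X] = 70/81 ≈ 0.8642). Hence R_3(4) > 10, i.e. R_3(4) ≥ 11.

Largest n = 10; hence R_3(4) > 10.


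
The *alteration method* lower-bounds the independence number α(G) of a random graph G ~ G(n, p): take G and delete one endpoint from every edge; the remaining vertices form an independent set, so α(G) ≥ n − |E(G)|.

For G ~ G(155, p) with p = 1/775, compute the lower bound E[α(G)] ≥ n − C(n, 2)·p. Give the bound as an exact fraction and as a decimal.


E[|E(G)|] = C(155, 2)·p = 11935 · (1/775) = 77/5.
E[α(G)] ≥ n − E[|E(G)|] = 155 − 77/5 = 698/5.
Numerically: ≈ 139.6000.
(This is only a lower bound; the true E[α(G)] may be larger.)

E[α(G)] ≥ 698/5 ≈ 139.6000.


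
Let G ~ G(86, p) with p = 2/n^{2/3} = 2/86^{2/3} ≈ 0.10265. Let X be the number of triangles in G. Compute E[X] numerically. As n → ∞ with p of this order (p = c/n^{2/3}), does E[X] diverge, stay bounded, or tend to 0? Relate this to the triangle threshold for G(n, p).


Number of potential triangles: C(86, 3) = 102340.
Each occurs with probability p³ ≈ (0.10265)³ ≈ 1.0816658e-03.
By linearity: E[X] = C(86, 3)·p³ ≈ 102340 · 1.0816658e-03 ≈ 110.69767.
Since α = 2/3 < 1, p = c/n^{2/3} ≫ 1/n is above the triangle threshold p ~ 1/n. Asymptotically E[X] ~ (c³/6)·n^{3(1−α)} = (2³/6)·n^{1} → ∞; triangles are abundant w.h.p.

E[X] ≈ 110.69767; in regime p = Θ(1/n^{2/3}) E[X] diverges (above the triangle threshold p ~ 1/n).


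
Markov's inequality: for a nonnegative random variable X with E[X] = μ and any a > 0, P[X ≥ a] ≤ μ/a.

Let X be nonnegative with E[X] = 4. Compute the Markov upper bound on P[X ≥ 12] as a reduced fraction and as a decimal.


μ = E[X] = 4, a = 12.
Markov: P[X ≥ 12] ≤ μ/a = (4)/12 = 1/3.
Numerically: ≈ 0.333.
(Since a = 12 > μ = 4.000, the bound 1/3 is < 1 and informative.)

P[X ≥ 12] ≤ 1/3 ≈ 0.333.


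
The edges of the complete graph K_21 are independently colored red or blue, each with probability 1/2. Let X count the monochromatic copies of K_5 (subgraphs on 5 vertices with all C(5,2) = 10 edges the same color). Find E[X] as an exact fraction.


Let X = Σ_S X_S over the C(21, 5) = 20349 subsets S of size 5, where X_S = 1 if the K_5 on S is monochromatic.
For a fixed S, the K_5 on S has C(5, 2) = 10 edges. P[all 10 edges red] = (1/2)^10, and likewise for blue, so P[monochromatic] = 2·(1/2)^10 = 2^{1 − 10} = 1/512.
By linearity of expectation: E[X] = C(21, 5) · 2^{1 − 10} = 20349 · 1/512 = 20349/512.
Numerically: E[X] ≈ 39.744.

E[X] = C(21,5)·2^(1−C(5,2)) = 20349/512 ≈ 39.744.


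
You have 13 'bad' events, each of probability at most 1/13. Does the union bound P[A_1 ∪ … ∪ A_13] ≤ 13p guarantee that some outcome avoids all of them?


Union bound: P[∪_{i=1}^{13} A_i] ≤ Σ_i P[A_i] ≤ 13·p = 13·(1/13) = 1.
Numerically: 1 ≈ 1.000.
Is 1 < 1? NO.
Since the bound 1 is ≥ 1, the union bound is uninformative here; it does NOT by itself certify existence.

13·p = 1 ≈ 1.000; existence NOT certified by the union bound.


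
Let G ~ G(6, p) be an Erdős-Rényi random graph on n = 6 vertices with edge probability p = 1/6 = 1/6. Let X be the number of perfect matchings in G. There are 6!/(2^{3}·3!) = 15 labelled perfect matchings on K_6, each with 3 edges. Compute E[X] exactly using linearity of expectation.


K_6 has 6!/(2^{3}·3!) = 15 labelled perfect matchings.
For each such perfect matching H, let X_H = 1 if all 3 edges of H are present in G. Then P[X_H = 1] = p^{3} = (1/6)^{3} = 1/216.
By linearity: E[X] = Σ_H E[X_H] = 15 · p^{3} = 15 · 1/216 = 5/72.
Numerically: E[X] ≈ 0.069444.

E[X] = 15 · (1/6)^{3} = 5/72 ≈ 0.069444.


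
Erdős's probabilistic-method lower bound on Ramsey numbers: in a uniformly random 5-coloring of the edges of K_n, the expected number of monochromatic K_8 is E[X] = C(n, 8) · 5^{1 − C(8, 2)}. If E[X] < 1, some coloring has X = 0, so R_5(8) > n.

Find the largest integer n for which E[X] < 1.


We need C(n, 8) · 5^{1 − 28} < 1, i.e. C(n, 8) < 5^{28 − 1} = 7450580596923828125.
Check values of n near the boundary:
  n = 857: C(857, 8) = 6983854138365964575; 6983854138365964575 < 7450580596923828125? YES
  n = 858: C(858, 8) = 7049584530256467771; 7049584530256467771 < 7450580596923828125? YES
  n = 859: C(859, 8) = 7115855595170747139; 7115855595170747139 < 7450580596923828125? YES
  n = 860: C(860, 8) = 7182671140665308145; 7182671140665308145 < 7450580596923828125? YES
  n = 861: C(861, 8) = 7250034996615275865; 7250034996615275865 < 7450580596923828125? YES
  n = 862: C(862, 8) = 7317951015318931845; 7317951015318931845 < 7450580596923828125? YES
  n = 863: C(863, 8) = 7386423071602617757; 7386423071602617757 < 7450580596923828125? YES
  n = 864: C(864, 8) = 7455455062926006708; 7455455062926006708 < 7450580596923828125? NO
  n = 865: C(865, 8) = 7525050909487743060; 7525050909487743060 < 7450580596923828125? NO
  n = 866: C(866, 8) = 7595214554331451620; 7595214554331451620 < 7450580596923828125? NO
The largest n with C(n, 8) < 7450580596923828125 is n = 863 (where E[X] = 7386423071602617757/7450580596923828125 ≈ 0.99139). Hence R_5(8) > 863, i.e. R_5(8) ≥ 864.

Largest n = 863; hence R_5(8) > 863.


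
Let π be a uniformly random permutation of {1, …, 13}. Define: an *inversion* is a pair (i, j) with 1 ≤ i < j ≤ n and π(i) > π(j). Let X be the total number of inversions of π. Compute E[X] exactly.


Write X = Σ X_I over the C(13, 2) = 78 pairs i < j, with X_I the indicator of one inversion.
There are 78 indicators.
For each fixed pair i < j, the values π(i) and π(j) are two distinct elements of {1, …, 13} in uniformly random order; by symmetry P[π(i) > π(j)] = 1/2.
By linearity: E[X] = 78 · (1/2) = C(13, 2) · (1/2) = 78/2 = 39 ≈ 39.0000.

E[X] = 39 = 39.0000.


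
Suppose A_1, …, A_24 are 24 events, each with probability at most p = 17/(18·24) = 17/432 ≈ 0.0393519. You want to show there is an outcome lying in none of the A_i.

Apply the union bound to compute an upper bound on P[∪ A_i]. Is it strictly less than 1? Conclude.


Union bound: P[∪_{i=1}^{24} A_i] ≤ Σ_i P[A_i] ≤ 24·p = 24·(17/432) = 17/18.
Numerically: 17/18 ≈ 0.9444444.
Is 17/18 < 1? YES.
Since P[∪ A_i] ≤ 17/18 < 1, the complement has P[∩ A_i^c] ≥ 1 − 17/18 = 1/18 > 0, so some outcome avoids every A_i.

24·p = 17/18 ≈ 0.9444444; existence CERTIFIED by the union bound.


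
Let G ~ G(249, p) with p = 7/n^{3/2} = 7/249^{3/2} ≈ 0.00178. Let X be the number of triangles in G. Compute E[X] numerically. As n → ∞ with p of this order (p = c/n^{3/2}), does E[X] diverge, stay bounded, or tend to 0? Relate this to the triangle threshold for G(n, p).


Number of potential triangles: C(249, 3) = 2542124.
Each occurs with probability p³ ≈ (0.00178)³ ≈ 5.65454e-09.
By linearity: E[X] = C(249, 3)·p³ ≈ 2542124 · 5.65454e-09 ≈ 0.014.
Since α = 3/2 > 1, p = c/n^{3/2} = o(1/n) is below the triangle threshold p ~ 1/n. Asymptotically E[X] ~ (c³/6)·n^{3(1−α)} = (7³/6)·n^{-1.5} → 0, so by Markov's inequality G has no triangles w.h.p.

E[X] ≈ 0.014; in regime p = Θ(1/n^{3/2}) E[X] tends to 0 (below the triangle threshold p ~ 1/n).


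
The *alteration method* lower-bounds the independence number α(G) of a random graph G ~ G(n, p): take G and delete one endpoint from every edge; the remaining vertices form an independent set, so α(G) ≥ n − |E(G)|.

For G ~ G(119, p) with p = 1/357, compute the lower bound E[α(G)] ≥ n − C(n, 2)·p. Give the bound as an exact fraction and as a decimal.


E[|E(G)|] = C(119, 2)·p = 7021 · (1/357) = 59/3.
E[α(G)] ≥ n − E[|E(G)|] = 119 − 59/3 = 298/3.
Numerically: ≈ 99.333.
(This is only a lower bound; the true E[α(G)] may be larger.)

E[α(G)] ≥ 298/3 ≈ 99.333.


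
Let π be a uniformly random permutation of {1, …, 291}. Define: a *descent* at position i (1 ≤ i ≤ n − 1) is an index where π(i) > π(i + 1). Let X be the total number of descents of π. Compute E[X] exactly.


Write X = Σ X_I over i = 1, …, 290, with X_I the indicator of one descent.
There are 290 indicators.
For each fixed i, the pair (π(i), π(i+1)) is a uniformly random ordered pair of distinct values from {1, …, 291}; by symmetry P[π(i) > π(i+1)] = 1/2.
By linearity: E[X] = 290 · (1/2) = (291 − 1) · (1/2) = 145 ≈ 145.00000.

E[X] = 145 = 145.00000.


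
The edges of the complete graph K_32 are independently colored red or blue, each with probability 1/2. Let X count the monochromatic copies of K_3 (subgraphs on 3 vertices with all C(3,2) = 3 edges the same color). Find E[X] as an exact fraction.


Let X = Σ_S X_S over the C(32, 3) = 4960 subsets S of size 3, where X_S = 1 if the K_3 on S is monochromatic.
For a fixed S, the K_3 on S has C(3, 2) = 3 edges. P[all 3 edges red] = (1/2)^3, and likewise for blue, so P[monochromatic] = 2·(1/2)^3 = 2^{1 − 3} = 1/4.
By linearity: E[X] = C(32, 3) · 2^{1 − 3} = 4960 · 1/4 = 1240.
Numerically: E[X] ≈ 1240.000.

E[X] = C(32,3)·2^(1−C(3,2)) = 1240 ≈ 1240.000.


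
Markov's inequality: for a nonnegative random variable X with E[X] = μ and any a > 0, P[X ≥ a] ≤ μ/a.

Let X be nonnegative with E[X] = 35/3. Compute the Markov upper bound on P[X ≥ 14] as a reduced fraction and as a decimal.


μ = E[X] = 35/3, a = 14.
Markov: P[X ≥ 14] ≤ μ/a = (35/3)/14 = 5/6.
Numerically: ≈ 0.83333.
(Since a = 14 > μ = 11.66667, the bound 5/6 is < 1 and informative.)

P[X ≥ 14] ≤ 5/6 ≈ 0.83333.


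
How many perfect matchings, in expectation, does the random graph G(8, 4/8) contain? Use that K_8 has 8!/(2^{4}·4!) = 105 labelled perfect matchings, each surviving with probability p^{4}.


K_8 has 8!/(2^{4}·4!) = 105 labelled perfect matchings.
For each such perfect matching H, let X_H = 1 if all 4 edges of H are present in G. Then P[X_H = 1] = p^{4} = (1/2)^{4} = 1/16.
By linearity of expectation: E[X] = Σ_H E[X_H] = 105 · p^{4} = 105 · 1/16 = 105/16.
Numerically: E[X] ≈ 6.562.

E[X] = 105 · (1/2)^{4} = 105/16 ≈ 6.562.


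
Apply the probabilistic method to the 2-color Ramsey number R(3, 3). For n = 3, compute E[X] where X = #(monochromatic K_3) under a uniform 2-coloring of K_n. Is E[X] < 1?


E[X] = C(3, 3) · 2^{1 − 3} = 1 · 2^{−2} = 1/4.
As a reduced fraction: E[X] = 1/4 ≈ 0.250.
Is E[X] < 1? YES.
Since E[X] < 1, there exists a 2-coloring of K_{3} with no monochromatic K_3; hence R(3, 3) > 3.

E[X] = 1/4 ≈ 0.250; E[X] < 1, so R(3, 3) > 3.


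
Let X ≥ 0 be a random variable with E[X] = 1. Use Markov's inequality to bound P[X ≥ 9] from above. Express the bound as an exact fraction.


μ = E[X] = 1, a = 9.
Markov: P[X ≥ 9] ≤ μ/a = (1)/9 = 1/9.
Numerically: ≈ 0.111.
(Since a = 9 > μ = 1.000, the bound 1/9 is < 1 and informative.)

P[X ≥ 9] ≤ 1/9 ≈ 0.111.


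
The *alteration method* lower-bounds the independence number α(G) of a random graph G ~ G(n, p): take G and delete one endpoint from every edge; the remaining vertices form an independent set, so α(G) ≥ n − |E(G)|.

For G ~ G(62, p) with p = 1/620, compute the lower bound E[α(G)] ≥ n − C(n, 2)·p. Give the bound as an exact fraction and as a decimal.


E[|E(G)|] = C(62, 2)·p = 1891 · (1/620) = 61/20.
E[α(G)] ≥ n − E[|E(G)|] = 62 − 61/20 = 1179/20.
Numerically: ≈ 58.950.
(This is only a lower bound; the true E[α(G)] may be larger.)

E[α(G)] ≥ 1179/20 ≈ 58.950.


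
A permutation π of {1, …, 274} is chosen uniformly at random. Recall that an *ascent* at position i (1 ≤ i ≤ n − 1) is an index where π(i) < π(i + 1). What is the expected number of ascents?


Write X = Σ X_I over i = 1, …, 273, with X_I the indicator of one ascent.
There are 273 indicators.
For each fixed i, the pair (π(i), π(i+1)) is a uniformly random ordered pair of distinct values from {1, …, 274}; by symmetry P[π(i) < π(i+1)] = 1/2.
By linearity: E[X] = 273 · (1/2) = (274 − 1) · (1/2) = 273/2 ≈ 136.500000.

E[X] = 273/2 = 136.500000.


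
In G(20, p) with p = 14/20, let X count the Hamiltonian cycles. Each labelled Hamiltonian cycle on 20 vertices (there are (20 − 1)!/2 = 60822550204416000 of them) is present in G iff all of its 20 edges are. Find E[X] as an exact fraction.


K_20 has (20 − 1)!/2 = 60822550204416000 labelled Hamiltonian cycles.
For each such Hamiltonian cycle H, let X_H = 1 if all 20 edges of H are present in G. Then P[X_H = 1] = p^{20} = (7/10)^{20} = 79792266297612001/100000000000000000000.
Summing the indicators: E[X] = Σ_H E[X_H] = 60822550204416000 · p^{20} = 60822550204416000 · 79792266297612001/100000000000000000000 = 1184855742873690605203907421/24414062500000.
Numerically: E[X] ≈ 4.85317e+13.

E[X] = 60822550204416000 · (7/10)^{20} = 1184855742873690605203907421/24414062500000 ≈ 4.85317e+13.


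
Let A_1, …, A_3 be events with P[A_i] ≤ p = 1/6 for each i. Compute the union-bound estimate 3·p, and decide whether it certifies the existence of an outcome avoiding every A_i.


Union bound: P[∪_{i=1}^{3} A_i] ≤ Σ_i P[A_i] ≤ 3·p = 3·(1/6) = 1/2.
Numerically: 1/2 ≈ 0.5000000.
Is 1/2 < 1? YES.
Since P[∪ A_i] ≤ 1/2 < 1, the complement has P[∩ A_i^c] ≥ 1 − 1/2 = 1/2 > 0, so some outcome avoids every A_i.

3·p = 1/2 ≈ 0.5000000; existence CERTIFIED by the union bound.


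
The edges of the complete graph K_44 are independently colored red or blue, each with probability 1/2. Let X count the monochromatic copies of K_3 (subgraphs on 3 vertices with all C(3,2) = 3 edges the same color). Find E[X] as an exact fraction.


Let X = Σ_S X_S over the C(44, 3) = 13244 subsets S of size 3, where X_S = 1 if the K_3 on S is monochromatic.
For a fixed S, the K_3 on S has C(3, 2) = 3 edges. P[all 3 edges red] = (1/2)^3, and likewise for blue, so P[monochromatic] = 2·(1/2)^3 = 2^{1 − 3} = 1/4.
By linearity: E[X] = C(44, 3) · 2^{1 − 3} = 13244 · 1/4 = 3311.
Numerically: E[X] ≈ 3311.000.

E[X] = C(44,3)·2^(1−C(3,2)) = 3311 ≈ 3311.000.


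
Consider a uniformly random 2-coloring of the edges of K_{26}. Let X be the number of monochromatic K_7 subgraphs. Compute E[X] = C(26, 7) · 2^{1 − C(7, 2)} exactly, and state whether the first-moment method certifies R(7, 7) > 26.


E[X] = C(26, 7) · 2^{1 − 21} = 657800 · 2^{−20} = 657800/1048576.
As a reduced fraction: E[X] = 82225/131072 ≈ 0.62733.
Is E[X] < 1? YES.
Since E[X] < 1, there exists a 2-coloring of K_{26} with no monochromatic K_7; hence R(7, 7) > 26.

E[X] = 82225/131072 ≈ 0.62733; E[X] < 1, so R(7, 7) > 26.


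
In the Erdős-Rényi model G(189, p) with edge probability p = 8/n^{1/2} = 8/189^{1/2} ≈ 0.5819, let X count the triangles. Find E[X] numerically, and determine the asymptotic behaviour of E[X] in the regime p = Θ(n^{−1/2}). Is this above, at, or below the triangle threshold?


Number of potential triangles: C(189, 3) = 1107414.
Each occurs with probability p³ ≈ (0.5819)³ ≈ 1.970504e-01.
By linearity: E[X] = C(189, 3)·p³ ≈ 1107414 · 1.970504e-01 ≈ 218216.3385.
Since α = 1/2 < 1, p = c/n^{1/2} ≫ 1/n is above the triangle threshold p ~ 1/n. Asymptotically E[X] ~ (c³/6)·n^{3(1−α)} = (8³/6)·n^{1.5} → ∞; triangles are abundant w.h.p.

E[X] ≈ 218216.3385; in regime p = Θ(1/n^{1/2}) E[X] diverges (above the triangle threshold p ~ 1/n).


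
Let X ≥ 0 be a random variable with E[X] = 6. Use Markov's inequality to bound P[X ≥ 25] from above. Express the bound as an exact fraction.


μ = E[X] = 6, a = 25.
Markov: P[X ≥ 25] ≤ μ/a = (6)/25 = 6/25.
Numerically: ≈ 0.2400.
(Since a = 25 > μ = 6.0000, the bound 6/25 is < 1 and informative.)

P[X ≥ 25] ≤ 6/25 ≈ 0.2400.


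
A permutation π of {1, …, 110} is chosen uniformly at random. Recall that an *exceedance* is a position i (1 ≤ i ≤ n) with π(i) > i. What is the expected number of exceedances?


Write X = Σ_{i=1}^{110} X_i, where X_i = 1_{π(i) > i}.
For each fixed i, π(i) is uniform over {1, …, 110} (marginal of a uniform permutation), so P[π(i) > i] = (n − i)/n. Summing: Σ_{i=1}^{110} (n − i)/n = (0 + 1 + … + 109)/110 = 110(110 − 1)/(2·110) = (110 − 1)/2.
Hence E[X] = Σ_{i=1}^{110} (110 − i)/110 = 109/2 ≈ 54.5000.

E[X] = 109/2 = 54.5000.


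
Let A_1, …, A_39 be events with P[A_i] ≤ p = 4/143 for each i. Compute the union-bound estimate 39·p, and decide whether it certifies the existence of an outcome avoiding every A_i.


Union bound: P[∪_{i=1}^{39} A_i] ≤ Σ_i P[A_i] ≤ 39·p = 39·(4/143) = 12/11.
Numerically: 12/11 ≈ 1.090909.
Is 12/11 < 1? NO.
Since the bound 12/11 is ≥ 1, the union bound is uninformative here; it does NOT by itself certify existence.

39·p = 12/11 ≈ 1.090909; existence NOT certified by the union bound.


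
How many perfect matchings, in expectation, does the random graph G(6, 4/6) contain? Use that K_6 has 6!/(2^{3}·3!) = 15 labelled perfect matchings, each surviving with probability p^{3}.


K_6 has 6!/(2^{3}·3!) = 15 labelled perfect matchings.
For each such perfect matching H, let X_H = 1 if all 3 edges of H are present in G. Then P[X_H = 1] = p^{3} = (2/3)^{3} = 8/27.
By linearity of expectation: E[X] = Σ_H E[X_H] = 15 · p^{3} = 15 · 8/27 = 40/9.
Numerically: E[X] ≈ 4.44.

E[X] = 15 · (2/3)^{3} = 40/9 ≈ 4.44.


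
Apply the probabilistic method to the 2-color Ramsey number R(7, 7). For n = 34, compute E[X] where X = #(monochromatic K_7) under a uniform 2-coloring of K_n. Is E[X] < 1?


E[X] = C(34, 7) · 2^{1 − 21} = 5379616 · 2^{−20} = 5379616/1048576.
As a reduced fraction: E[X] = 168113/32768 ≈ 5.1304016.
Is E[X] < 1? NO.
Since E[X] ≥ 1, the first-moment bound is inconclusive at n = 34; it does NOT by itself certify R(7, 7) > 34.

E[X] = 168113/32768 ≈ 5.1304016; E[X] ≥ 1; first-moment method inconclusive here.


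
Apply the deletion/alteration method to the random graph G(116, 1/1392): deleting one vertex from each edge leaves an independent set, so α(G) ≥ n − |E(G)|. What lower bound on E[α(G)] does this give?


E[|E(G)|] = C(116, 2)·p = 6670 · (1/1392) = 115/24.
E[α(G)] ≥ n − E[|E(G)|] = 116 − 115/24 = 2669/24.
Numerically: ≈ 111.2083.
(This is only a lower bound; the true E[α(G)] may be larger.)

E[α(G)] ≥ 2669/24 ≈ 111.2083.


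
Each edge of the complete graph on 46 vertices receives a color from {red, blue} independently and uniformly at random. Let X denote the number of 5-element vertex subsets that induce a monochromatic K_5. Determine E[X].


Let X = Σ_S X_S over the C(46, 5) = 1370754 subsets S of size 5, where X_S = 1 if the K_5 on S is monochromatic.
For a fixed S, the K_5 on S has C(5, 2) = 10 edges. P[all 10 edges red] = (1/2)^10, and likewise for blue, so P[monochromatic] = 2·(1/2)^10 = 2^{1 − 10} = 1/512.
By linearity: E[X] = C(46, 5) · 2^{1 − 10} = 1370754 · 1/512 = 685377/256.
Numerically: E[X] ≈ 2677.2539.

E[X] = C(46,5)·2^(1−C(5,2)) = 685377/256 ≈ 2677.2539.


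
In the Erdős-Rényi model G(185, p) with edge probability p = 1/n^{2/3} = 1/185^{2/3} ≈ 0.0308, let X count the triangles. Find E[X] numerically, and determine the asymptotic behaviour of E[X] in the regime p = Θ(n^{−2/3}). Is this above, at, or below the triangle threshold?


Number of potential triangles: C(185, 3) = 1038220.
Each occurs with probability p³ ≈ (0.0308)³ ≈ 2.92184e-05.
By linearity: E[X] = C(185, 3)·p³ ≈ 1038220 · 2.92184e-05 ≈ 30.335.
Since α = 2/3 < 1, p = c/n^{2/3} ≫ 1/n is above the triangle threshold p ~ 1/n. Asymptotically E[X] ~ (c³/6)·n^{3(1−α)} = (1³/6)·n^{1} → ∞; triangles are abundant w.h.p.

E[X] ≈ 30.335; in regime p = Θ(1/n^{2/3}) E[X] diverges (above the triangle threshold p ~ 1/n).


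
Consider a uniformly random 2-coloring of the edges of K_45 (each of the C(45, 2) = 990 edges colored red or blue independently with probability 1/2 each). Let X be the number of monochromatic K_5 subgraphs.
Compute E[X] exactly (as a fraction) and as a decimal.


Let X = Σ_S X_S over the C(45, 5) = 1221759 subsets S of size 5, where X_S = 1 if the K_5 on S is monochromatic.
For a fixed S, the K_5 on S has C(5, 2) = 10 edges. P[all 10 edges red] = (1/2)^10, and likewise for blue, so P[monochromatic] = 2·(1/2)^10 = 2^{1 − 10} = 1/512.
Summing: E[X] = C(45, 5) · 2^{1 − 10} = 1221759 · 1/512 = 1221759/512.
Numerically: E[X] ≈ 2386.24805.

E[X] = C(45,5)·2^(1−C(5,2)) = 1221759/512 ≈ 2386.24805.


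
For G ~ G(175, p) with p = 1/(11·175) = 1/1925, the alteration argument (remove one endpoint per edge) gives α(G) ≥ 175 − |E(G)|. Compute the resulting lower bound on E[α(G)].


E[|E(G)|] = C(175, 2)·p = 15225 · (1/1925) = 87/11.
E[α(G)] ≥ n − E[|E(G)|] = 175 − 87/11 = 1838/11.
Numerically: ≈ 167.0909.
(This is only a lower bound; the true E[α(G)] may be larger.)

E[α(G)] ≥ 1838/11 ≈ 167.0909.


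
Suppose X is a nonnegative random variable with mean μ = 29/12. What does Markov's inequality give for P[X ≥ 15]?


μ = E[X] = 29/12, a = 15.
Markov: P[X ≥ 15] ≤ μ/a = (29/12)/15 = 29/180.
Numerically: ≈ 0.16111.
(Since a = 15 > μ = 2.41667, the bound 29/180 is < 1 and informative.)

P[X ≥ 15] ≤ 29/180 ≈ 0.16111.


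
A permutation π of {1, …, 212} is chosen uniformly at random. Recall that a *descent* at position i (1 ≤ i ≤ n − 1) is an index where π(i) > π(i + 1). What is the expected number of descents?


Write X = Σ X_I over i = 1, …, 211, with X_I the indicator of one descent.
There are 211 indicators.
For each fixed i, the pair (π(i), π(i+1)) is a uniformly random ordered pair of distinct values from {1, …, 212}; by symmetry P[π(i) > π(i+1)] = 1/2.
By linearity: E[X] = 211 · (1/2) = (212 − 1) · (1/2) = 211/2 ≈ 105.500.

E[X] = 211/2 = 105.500.


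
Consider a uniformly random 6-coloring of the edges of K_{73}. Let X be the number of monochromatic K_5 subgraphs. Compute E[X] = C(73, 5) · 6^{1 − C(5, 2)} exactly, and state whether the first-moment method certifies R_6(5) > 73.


E[X] = C(73, 5) · 6^{1 − 10} = 15020334 · 6^{−9} = 15020334/10077696.
As a reduced fraction: E[X] = 834463/559872 ≈ 1.490453.
Is E[X] < 1? NO.
Since E[X] ≥ 1, the first-moment bound is inconclusive at n = 73; it does NOT by itself certify R_6(5) > 73.

E[X] = 834463/559872 ≈ 1.490453; E[X] ≥ 1; first-moment method inconclusive here.


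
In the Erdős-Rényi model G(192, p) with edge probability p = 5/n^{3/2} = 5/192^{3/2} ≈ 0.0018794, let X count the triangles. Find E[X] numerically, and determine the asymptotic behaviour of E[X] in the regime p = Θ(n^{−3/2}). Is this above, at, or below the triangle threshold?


Number of potential triangles: C(192, 3) = 1161280.
Each occurs with probability p³ ≈ (0.0018794)³ ≈ 6.6382634e-09.
By linearity: E[X] = C(192, 3)·p³ ≈ 1161280 · 6.6382634e-09 ≈ 0.00771.
Since α = 3/2 > 1, p = c/n^{3/2} = o(1/n) is below the triangle threshold p ~ 1/n. Asymptotically E[X] ~ (c³/6)·n^{3(1−α)} = (5³/6)·n^{-1.5} → 0, so by Markov's inequality G has no triangles w.h.p.

E[X] ≈ 0.00771; in regime p = Θ(1/n^{3/2}) E[X] tends to 0 (below the triangle threshold p ~ 1/n).


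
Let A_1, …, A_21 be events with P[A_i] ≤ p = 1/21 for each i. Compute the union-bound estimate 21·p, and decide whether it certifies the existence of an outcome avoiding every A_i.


Union bound: P[∪_{i=1}^{21} A_i] ≤ Σ_i P[A_i] ≤ 21·p = 21·(1/21) = 1.
Numerically: 1 ≈ 1.000.
Is 1 < 1? NO.
Since the bound 1 is ≥ 1, the union bound is uninformative here; it does NOT by itself certify existence.

21·p = 1 ≈ 1.000; existence NOT certified by the union bound.


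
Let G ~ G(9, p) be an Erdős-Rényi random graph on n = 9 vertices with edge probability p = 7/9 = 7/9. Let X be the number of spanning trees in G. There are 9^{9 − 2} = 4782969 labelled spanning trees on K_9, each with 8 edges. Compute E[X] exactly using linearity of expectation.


K_9 has 9^{9 − 2} = 4782969 labelled spanning trees.
For each such spanning tree H, let X_H = 1 if all 8 edges of H are present in G. Then P[X_H = 1] = p^{8} = (7/9)^{8} = 5764801/43046721.
By linearity of expectation: E[X] = Σ_H E[X_H] = 4782969 · p^{8} = 4782969 · 5764801/43046721 = 5764801/9.
Numerically: E[X] ≈ 6.405e+05.

E[X] = 4782969 · (7/9)^{8} = 5764801/9 ≈ 6.405e+05.


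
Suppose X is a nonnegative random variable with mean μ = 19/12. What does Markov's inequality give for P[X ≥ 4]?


μ = E[X] = 19/12, a = 4.
Markov: P[X ≥ 4] ≤ μ/a = (19/12)/4 = 19/48.
Numerically: ≈ 0.395833.
(Since a = 4 > μ = 1.583333, the bound 19/48 is < 1 and informative.)

P[X ≥ 4] ≤ 19/48 ≈ 0.395833.


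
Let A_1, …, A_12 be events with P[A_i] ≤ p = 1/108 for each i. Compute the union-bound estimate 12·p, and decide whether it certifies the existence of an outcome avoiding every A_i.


Union bound: P[∪_{i=1}^{12} A_i] ≤ Σ_i P[A_i] ≤ 12·p = 12·(1/108) = 1/9.
Numerically: 1/9 ≈ 0.1111.
Is 1/9 < 1? YES.
Since P[∪ A_i] ≤ 1/9 < 1, the complement has P[∩ A_i^c] ≥ 1 − 1/9 = 8/9 > 0, so some outcome avoids every A_i.

12·p = 1/9 ≈ 0.1111; existence CERTIFIED by the union bound.


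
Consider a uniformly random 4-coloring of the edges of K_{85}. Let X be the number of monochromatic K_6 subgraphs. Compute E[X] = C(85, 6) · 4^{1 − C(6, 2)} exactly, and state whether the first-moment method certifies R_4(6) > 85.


E[X] = C(85, 6) · 4^{1 − 15} = 437353560 · 4^{−14} = 437353560/268435456.
As a reduced fraction: E[X] = 54669195/33554432 ≈ 1.629.
Is E[X] < 1? NO.
Since E[X] ≥ 1, the first-moment bound is inconclusive at n = 85; it does NOT by itself certify R_4(6) > 85.

E[X] = 54669195/33554432 ≈ 1.629; E[X] ≥ 1; first-moment method inconclusive here.


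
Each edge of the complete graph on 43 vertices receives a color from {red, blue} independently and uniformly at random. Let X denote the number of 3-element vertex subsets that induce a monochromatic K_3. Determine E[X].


Let X = Σ_S X_S over the C(43, 3) = 12341 subsets S of size 3, where X_S = 1 if the K_3 on S is monochromatic.
For a fixed S, the K_3 on S has C(3, 2) = 3 edges. P[all 3 edges red] = (1/2)^3, and likewise for blue, so P[monochromatic] = 2·(1/2)^3 = 2^{1 − 3} = 1/4.
Summing: E[X] = C(43, 3) · 2^{1 − 3} = 12341 · 1/4 = 12341/4.
Numerically: E[X] ≈ 3085.2500.

E[X] = C(43,3)·2^(1−C(3,2)) = 12341/4 ≈ 3085.2500.


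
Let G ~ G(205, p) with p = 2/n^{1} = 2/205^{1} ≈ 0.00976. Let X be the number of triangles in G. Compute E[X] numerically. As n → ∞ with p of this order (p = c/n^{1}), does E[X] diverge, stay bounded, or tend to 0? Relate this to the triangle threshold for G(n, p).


Number of potential triangles: C(205, 3) = 1414910.
Each occurs with probability p³ ≈ (0.00976)³ ≈ 9.28599e-07.
By linearity: E[X] = C(205, 3)·p³ ≈ 1414910 · 9.28599e-07 ≈ 1.314.
Here α = 1, so p = 2/n is exactly at the triangle threshold p ~ 1/n. Asymptotically E[X] → c³/6 = 2³/6 = 4/3 ≈ 1.333, a bounded constant. In this regime the triangle count is asymptotically Poisson(c³/6).

E[X] ≈ 1.314; in regime p = Θ(1/n^{1}) E[X] stays bounded (at the triangle threshold p ~ 1/n).


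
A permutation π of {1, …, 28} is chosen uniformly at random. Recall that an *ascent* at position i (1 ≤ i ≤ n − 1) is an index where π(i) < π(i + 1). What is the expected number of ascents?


Write X = Σ X_I over i = 1, …, 27, with X_I the indicator of one ascent.
There are 27 indicators.
For each fixed i, the pair (π(i), π(i+1)) is a uniformly random ordered pair of distinct values from {1, …, 28}; by symmetry P[π(i) < π(i+1)] = 1/2.
By linearity: E[X] = 27 · (1/2) = (28 − 1) · (1/2) = 27/2 ≈ 13.500.

E[X] = 27/2 = 13.500.


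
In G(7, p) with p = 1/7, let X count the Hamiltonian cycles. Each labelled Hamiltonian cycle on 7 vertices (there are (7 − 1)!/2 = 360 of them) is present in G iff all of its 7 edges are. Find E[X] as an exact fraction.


K_7 has (7 − 1)!/2 = 360 labelled Hamiltonian cycles.
For each such Hamiltonian cycle H, let X_H = 1 if all 7 edges of H are present in G. Then P[X_H = 1] = p^{7} = (1/7)^{7} = 1/823543.
By linearity of expectation: E[X] = Σ_H E[X_H] = 360 · p^{7} = 360 · 1/823543 = 360/823543.
Numerically: E[X] ≈ 0.000437136.

E[X] = 360 · (1/7)^{7} = 360/823543 ≈ 0.000437136.


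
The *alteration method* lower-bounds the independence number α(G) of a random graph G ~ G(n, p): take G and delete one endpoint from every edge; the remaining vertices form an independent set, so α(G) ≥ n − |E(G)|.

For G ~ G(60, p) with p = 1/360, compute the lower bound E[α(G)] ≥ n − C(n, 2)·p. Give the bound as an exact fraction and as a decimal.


E[|E(G)|] = C(60, 2)·p = 1770 · (1/360) = 59/12.
E[α(G)] ≥ n − E[|E(G)|] = 60 − 59/12 = 661/12.
Numerically: ≈ 55.083333.
(This is only a lower bound; the true E[α(G)] may be larger.)

E[α(G)] ≥ 661/12 ≈ 55.083333.


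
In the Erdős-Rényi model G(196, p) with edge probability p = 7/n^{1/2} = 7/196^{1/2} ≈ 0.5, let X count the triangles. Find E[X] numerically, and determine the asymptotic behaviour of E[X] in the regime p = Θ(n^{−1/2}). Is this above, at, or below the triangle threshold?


Number of potential triangles: C(196, 3) = 1235780.
Each occurs with probability p³ ≈ (0.5)³ ≈ 1.25000e-01.
By linearity: E[X] = C(196, 3)·p³ ≈ 1235780 · 1.25000e-01 ≈ 154472.500.
Since α = 1/2 < 1, p = c/n^{1/2} ≫ 1/n is above the triangle threshold p ~ 1/n. Asymptotically E[X] ~ (c³/6)·n^{3(1−α)} = (7³/6)·n^{1.5} → ∞; triangles are abundant w.h.p.

E[X] ≈ 154472.500; in regime p = Θ(1/n^{1/2}) E[X] diverges (above the triangle threshold p ~ 1/n).
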